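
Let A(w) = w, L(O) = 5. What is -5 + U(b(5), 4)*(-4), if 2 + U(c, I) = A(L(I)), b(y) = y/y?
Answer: -17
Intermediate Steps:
b(y) = 1
U(c, I) = 3 (U(c, I) = -2 + 5 = 3)
-5 + U(b(5), 4)*(-4) = -5 + 3*(-4) = -5 - 12 = -17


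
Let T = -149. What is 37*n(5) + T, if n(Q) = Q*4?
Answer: 591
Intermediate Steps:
n(Q) = 4*Q
37*n(5) + T = 37*(4*5) - 149 = 37*20 - 149 = 740 - 149 = 591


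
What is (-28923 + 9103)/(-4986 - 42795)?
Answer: 19820/47781 ≈ 0.41481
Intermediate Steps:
(-28923 + 9103)/(-4986 - 42795) = -19820/(-47781) = -19820*(-1/47781) = 19820/47781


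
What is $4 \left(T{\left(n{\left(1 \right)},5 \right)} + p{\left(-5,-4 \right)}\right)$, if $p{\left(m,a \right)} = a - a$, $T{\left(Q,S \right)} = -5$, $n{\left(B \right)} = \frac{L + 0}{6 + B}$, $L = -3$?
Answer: $-20$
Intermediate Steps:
$n{\left(B \right)} = - \frac{3}{6 + B}$ ($n{\left(B \right)} = \frac{-3 + 0}{6 + B} = - \frac{3}{6 + B}$)
$p{\left(m,a \right)} = 0$
$4 \left(T{\left(n{\left(1 \right)},5 \right)} + p{\left(-5,-4 \right)}\right) = 4 \left(-5 + 0\right) = 4 \left(-5\right) = -20$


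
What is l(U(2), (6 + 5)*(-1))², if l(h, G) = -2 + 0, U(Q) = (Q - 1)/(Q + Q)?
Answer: 4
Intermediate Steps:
U(Q) = (-1 + Q)/(2*Q) (U(Q) = (-1 + Q)/((2*Q)) = (-1 + Q)*(1/(2*Q)) = (-1 + Q)/(2*Q))
l(h, G) = -2
l(U(2), (6 + 5)*(-1))² = (-2)² = 4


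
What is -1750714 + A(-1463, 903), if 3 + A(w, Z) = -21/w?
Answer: -365899850/209 ≈ -1.7507e+6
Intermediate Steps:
A(w, Z) = -3 - 21/w
-1750714 + A(-1463, 903) = -1750714 + (-3 - 21/(-1463)) = -1750714 + (-3 - 21*(-1/1463)) = -1750714 + (-3 + 3/209) = -1750714 - 624/209 = -365899850/209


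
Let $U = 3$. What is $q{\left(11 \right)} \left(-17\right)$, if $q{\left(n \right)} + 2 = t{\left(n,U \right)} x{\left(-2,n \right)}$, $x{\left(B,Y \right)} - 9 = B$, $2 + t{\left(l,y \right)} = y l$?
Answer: $-3655$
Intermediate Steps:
$t{\left(l,y \right)} = -2 + l y$ ($t{\left(l,y \right)} = -2 + y l = -2 + l y$)
$x{\left(B,Y \right)} = 9 + B$
$q{\left(n \right)} = -16 + 21 n$ ($q{\left(n \right)} = -2 + \left(-2 + n 3\right) \left(9 - 2\right) = -2 + \left(-2 + 3 n\right) 7 = -2 + \left(-14 + 21 n\right) = -16 + 21 n$)
$q{\left(11 \right)} \left(-17\right) = \left(-16 + 21 \cdot 11\right) \left(-17\right) = \left(-16 + 231\right) \left(-17\right) = 215 \left(-17\right) = -3655$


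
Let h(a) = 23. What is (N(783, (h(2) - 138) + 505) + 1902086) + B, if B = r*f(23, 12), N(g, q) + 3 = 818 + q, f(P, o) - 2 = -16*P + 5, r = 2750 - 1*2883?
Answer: 1951304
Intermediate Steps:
r = -133 (r = 2750 - 2883 = -133)
f(P, o) = 7 - 16*P (f(P, o) = 2 + (-16*P + 5) = 2 + (5 - 16*P) = 7 - 16*P)
N(g, q) = 815 + q (N(g, q) = -3 + (818 + q) = 815 + q)
B = 48013 (B = -133*(7 - 16*23) = -133*(7 - 368) = -133*(-361) = 48013)
(N(783, (h(2) - 138) + 505) + 1902086) + B = ((815 + ((23 - 138) + 505)) + 1902086) + 48013 = ((815 + (-115 + 505)) + 1902086) + 48013 = ((815 + 390) + 1902086) + 48013 = (1205 + 1902086) + 48013 = 1903291 + 48013 = 1951304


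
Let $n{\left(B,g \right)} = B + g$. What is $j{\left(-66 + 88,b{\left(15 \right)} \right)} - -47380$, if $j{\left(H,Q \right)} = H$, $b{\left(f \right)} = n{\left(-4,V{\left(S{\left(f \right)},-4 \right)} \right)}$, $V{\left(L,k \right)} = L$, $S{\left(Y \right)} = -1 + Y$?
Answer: $47402$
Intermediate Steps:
$b{\left(f \right)} = -5 + f$ ($b{\left(f \right)} = -4 + \left(-1 + f\right) = -5 + f$)
$j{\left(-66 + 88,b{\left(15 \right)} \right)} - -47380 = \left(-66 + 88\right) - -47380 = 22 + 47380 = 47402$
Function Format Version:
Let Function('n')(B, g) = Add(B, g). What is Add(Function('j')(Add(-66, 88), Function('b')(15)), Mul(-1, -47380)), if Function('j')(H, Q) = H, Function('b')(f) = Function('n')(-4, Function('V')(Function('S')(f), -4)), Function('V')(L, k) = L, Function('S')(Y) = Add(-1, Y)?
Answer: 47402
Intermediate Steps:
Function('b')(f) = Add(-5, f) (Function('b')(f) = Add(-4, Add(-1, f)) = Add(-5, f))
Add(Function('j')(Add(-66, 88), Function('b')(15)), Mul(-1, -47380)) = Add(Add(-66, 88), Mul(-1, -47380)) = Add(22, 47380) = 47402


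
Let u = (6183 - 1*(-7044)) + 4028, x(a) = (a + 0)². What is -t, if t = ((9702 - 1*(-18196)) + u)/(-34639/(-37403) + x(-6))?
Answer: -1688857659/1381147 ≈ -1222.8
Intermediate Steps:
x(a) = a²
u = 17255 (u = (6183 + 7044) + 4028 = 13227 + 4028 = 17255)
t = 1688857659/1381147 (t = ((9702 - 1*(-18196)) + 17255)/(-34639/(-37403) + (-6)²) = ((9702 + 18196) + 17255)/(-34639*(-1/37403) + 36) = (27898 + 17255)/(34639/37403 + 36) = 45153/(1381147/37403) = 45153*(37403/1381147) = 1688857659/1381147 ≈ 1222.8)
-t = -1*1688857659/1381147 = -1688857659/1381147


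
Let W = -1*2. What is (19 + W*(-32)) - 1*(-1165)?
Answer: 1248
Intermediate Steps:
W = -2
(19 + W*(-32)) - 1*(-1165) = (19 - 2*(-32)) - 1*(-1165) = (19 + 64) + 1165 = 83 + 1165 = 1248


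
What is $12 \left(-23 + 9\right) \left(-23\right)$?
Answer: $3864$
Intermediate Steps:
$12 \left(-23 + 9\right) \left(-23\right) = 12 \left(-14\right) \left(-23\right) = \left(-168\right) \left(-23\right) = 3864$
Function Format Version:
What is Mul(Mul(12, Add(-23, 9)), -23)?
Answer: 3864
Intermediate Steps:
Mul(Mul(12, Add(-23, 9)), -23) = Mul(Mul(12, -14), -23) = Mul(-168, -23) = 3864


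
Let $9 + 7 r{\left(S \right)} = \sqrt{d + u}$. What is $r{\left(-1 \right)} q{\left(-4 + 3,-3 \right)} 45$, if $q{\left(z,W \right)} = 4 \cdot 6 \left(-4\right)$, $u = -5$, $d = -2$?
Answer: $\frac{38880}{7} - \frac{4320 i \sqrt{7}}{7} \approx 5554.3 - 1632.8 i$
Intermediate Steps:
$q{\left(z,W \right)} = -96$ ($q{\left(z,W \right)} = 24 \left(-4\right) = -96$)
$r{\left(S \right)} = - \frac{9}{7} + \frac{i \sqrt{7}}{7}$ ($r{\left(S \right)} = - \frac{9}{7} + \frac{\sqrt{-2 - 5}}{7} = - \frac{9}{7} + \frac{\sqrt{-7}}{7} = - \frac{9}{7} + \frac{i \sqrt{7}}{7}$)
$r{\left(-1 \right)} q{\left(-4 + 3,-3 \right)} 45 = \left(- \frac{9}{7} + \frac{i \sqrt{7}}{7}\right) \left(-96\right) 45 = \left(\frac{864}{7} - \frac{96 i \sqrt{7}}{7}\right) 45 = \frac{38880}{7} - \frac{4320 i \sqrt{7}}{7}$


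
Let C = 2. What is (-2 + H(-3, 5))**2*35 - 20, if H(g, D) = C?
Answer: -20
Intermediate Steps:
H(g, D) = 2
(-2 + H(-3, 5))**2*35 - 20 = (-2 + 2)**2*35 - 20 = 0**2*35 - 20 = 0*35 - 20 = 0 - 20 = -20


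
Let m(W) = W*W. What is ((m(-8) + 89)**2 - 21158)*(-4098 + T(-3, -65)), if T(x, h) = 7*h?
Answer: -10248803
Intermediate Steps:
m(W) = W**2
((m(-8) + 89)**2 - 21158)*(-4098 + T(-3, -65)) = (((-8)**2 + 89)**2 - 21158)*(-4098 + 7*(-65)) = ((64 + 89)**2 - 21158)*(-4098 - 455) = (153**2 - 21158)*(-4553) = (23409 - 21158)*(-4553) = 2251*(-4553) = -10248803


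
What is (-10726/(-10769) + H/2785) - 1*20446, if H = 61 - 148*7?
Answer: -122638042091/5998333 ≈ -20445.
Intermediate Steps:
H = -975 (H = 61 - 74*14 = 61 - 1036 = -975)
(-10726/(-10769) + H/2785) - 1*20446 = (-10726/(-10769) - 975/2785) - 1*20446 = (-10726*(-1/10769) - 975*1/2785) - 20446 = (10726/10769 - 195/557) - 20446 = 3874427/5998333 - 20446 = -122638042091/5998333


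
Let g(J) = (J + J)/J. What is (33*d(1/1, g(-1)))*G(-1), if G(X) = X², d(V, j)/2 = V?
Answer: 66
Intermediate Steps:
g(J) = 2 (g(J) = (2*J)/J = 2)
d(V, j) = 2*V
(33*d(1/1, g(-1)))*G(-1) = (33*(2/1))*(-1)² = (33*(2*1))*1 = (33*2)*1 = 66*1 = 66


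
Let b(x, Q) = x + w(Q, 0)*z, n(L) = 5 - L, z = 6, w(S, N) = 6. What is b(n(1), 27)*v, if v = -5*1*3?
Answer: -600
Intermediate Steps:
b(x, Q) = 36 + x (b(x, Q) = x + 6*6 = x + 36 = 36 + x)
v = -15 (v = -5*3 = -15)
b(n(1), 27)*v = (36 + (5 - 1*1))*(-15) = (36 + (5 - 1))*(-15) = (36 + 4)*(-15) = 40*(-15) = -600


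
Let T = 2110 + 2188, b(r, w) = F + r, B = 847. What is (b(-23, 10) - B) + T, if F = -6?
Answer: 3422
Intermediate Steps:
b(r, w) = -6 + r
T = 4298
(b(-23, 10) - B) + T = ((-6 - 23) - 1*847) + 4298 = (-29 - 847) + 4298 = -876 + 4298 = 3422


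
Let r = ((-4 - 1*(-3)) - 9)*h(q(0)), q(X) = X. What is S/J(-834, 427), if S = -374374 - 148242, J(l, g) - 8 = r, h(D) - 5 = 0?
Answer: 261308/21 ≈ 12443.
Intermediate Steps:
h(D) = 5 (h(D) = 5 + 0 = 5)
r = -50 (r = ((-4 - 1*(-3)) - 9)*5 = ((-4 + 3) - 9)*5 = (-1 - 9)*5 = -10*5 = -50)
J(l, g) = -42 (J(l, g) = 8 - 50 = -42)
S = -522616
S/J(-834, 427) = -522616/(-42) = -522616*(-1/42) = 261308/21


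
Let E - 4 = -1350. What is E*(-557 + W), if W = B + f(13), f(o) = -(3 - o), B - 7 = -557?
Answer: 1476562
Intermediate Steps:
B = -550 (B = 7 - 557 = -550)
f(o) = -3 + o
E = -1346 (E = 4 - 1350 = -1346)
W = -540 (W = -550 + (-3 + 13) = -550 + 10 = -540)
E*(-557 + W) = -1346*(-557 - 540) = -1346*(-1097) = 1476562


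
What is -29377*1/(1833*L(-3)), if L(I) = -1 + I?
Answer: 29377/7332 ≈ 4.0067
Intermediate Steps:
-29377*1/(1833*L(-3)) = -29377*1/(1833*(-1 - 3)) = -29377/(-4*39*47) = -29377/((-156*47)) = -29377/(-7332) = -29377*(-1/7332) = 29377/7332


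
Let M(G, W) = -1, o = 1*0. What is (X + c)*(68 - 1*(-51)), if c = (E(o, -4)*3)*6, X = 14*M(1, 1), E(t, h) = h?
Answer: -10234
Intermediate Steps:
o = 0
X = -14 (X = 14*(-1) = -14)
c = -72 (c = -4*3*6 = -12*6 = -72)
(X + c)*(68 - 1*(-51)) = (-14 - 72)*(68 - 1*(-51)) = -86*(68 + 51) = -86*119 = -10234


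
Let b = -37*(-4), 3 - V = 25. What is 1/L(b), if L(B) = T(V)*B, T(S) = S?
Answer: -1/3256 ≈ -0.00030713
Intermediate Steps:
V = -22 (V = 3 - 1*25 = 3 - 25 = -22)
b = 148
L(B) = -22*B
1/L(b) = 1/(-22*148) = 1/(-3256) = -1/3256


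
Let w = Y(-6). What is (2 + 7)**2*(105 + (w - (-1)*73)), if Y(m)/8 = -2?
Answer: 13122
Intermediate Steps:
Y(m) = -16 (Y(m) = 8*(-2) = -16)
w = -16
(2 + 7)**2*(105 + (w - (-1)*73)) = (2 + 7)**2*(105 + (-16 - (-1)*73)) = 9**2*(105 + (-16 - 1*(-73))) = 81*(105 + (-16 + 73)) = 81*(105 + 57) = 81*162 = 13122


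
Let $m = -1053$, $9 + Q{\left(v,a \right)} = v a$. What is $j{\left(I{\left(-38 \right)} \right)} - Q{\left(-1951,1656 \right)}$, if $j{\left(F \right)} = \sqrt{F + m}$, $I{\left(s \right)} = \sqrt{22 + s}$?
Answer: $3230865 + \sqrt{-1053 + 4 i} \approx 3.2309 \cdot 10^{6} + 32.45 i$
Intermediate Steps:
$Q{\left(v,a \right)} = -9 + a v$ ($Q{\left(v,a \right)} = -9 + v a = -9 + a v$)
$j{\left(F \right)} = \sqrt{-1053 + F}$ ($j{\left(F \right)} = \sqrt{F - 1053} = \sqrt{-1053 + F}$)
$j{\left(I{\left(-38 \right)} \right)} - Q{\left(-1951,1656 \right)} = \sqrt{-1053 + \sqrt{22 - 38}} - \left(-9 + 1656 \left(-1951\right)\right) = \sqrt{-1053 + \sqrt{-16}} - \left(-9 - 3230856\right) = \sqrt{-1053 + 4 i} - -3230865 = \sqrt{-1053 + 4 i} + 3230865 = 3230865 + \sqrt{-1053 + 4 i}$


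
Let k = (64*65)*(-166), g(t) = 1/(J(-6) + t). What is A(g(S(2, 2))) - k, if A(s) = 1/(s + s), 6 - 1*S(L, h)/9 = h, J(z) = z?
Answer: 690575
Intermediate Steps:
S(L, h) = 54 - 9*h
g(t) = 1/(-6 + t)
A(s) = 1/(2*s)
k = -690560 (k = 4160*(-166) = -690560)
A(g(S(2, 2))) - k = 1/(2*(1/(-6 + (54 - 9*2)))) - 1*(-690560) = 1/(2*(1/(-6 + (54 - 18)))) + 690560 = 1/(2*(1/(-6 + 36))) + 690560 = 1/(2*(1/30)) + 690560 = (½)*30 + 690560 = 15 + 690560 = 690575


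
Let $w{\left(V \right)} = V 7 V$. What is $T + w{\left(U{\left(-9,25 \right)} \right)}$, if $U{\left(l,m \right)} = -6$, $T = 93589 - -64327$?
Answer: $158168$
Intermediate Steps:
$T = 157916$ ($T = 93589 + 64327 = 157916$)
$w{\left(V \right)} = 7 V^{2}$ ($w{\left(V \right)} = 7 V V = 7 V^{2}$)
$T + w{\left(U{\left(-9,25 \right)} \right)} = 157916 + 7 \left(-6\right)^{2} = 157916 + 7 \cdot 36 = 157916 + 252 = 158168$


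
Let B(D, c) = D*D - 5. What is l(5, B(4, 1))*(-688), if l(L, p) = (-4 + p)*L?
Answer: -24080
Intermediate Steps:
B(D, c) = -5 + D**2 (B(D, c) = D**2 - 5 = -5 + D**2)
l(L, p) = L*(-4 + p)
l(5, B(4, 1))*(-688) = (5*(-4 + (-5 + 4**2)))*(-688) = (5*(-4 + (-5 + 16)))*(-688) = (5*(-4 + 11))*(-688) = (5*7)*(-688) = 35*(-688) = -24080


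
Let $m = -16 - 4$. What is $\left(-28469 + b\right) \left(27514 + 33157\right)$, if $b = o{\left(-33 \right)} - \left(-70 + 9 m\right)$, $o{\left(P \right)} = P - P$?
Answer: $-1712074949$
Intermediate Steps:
$o{\left(P \right)} = 0$
$m = -20$ ($m = -16 - 4 = -20$)
$b = 250$ ($b = 0 + \left(70 - -180\right) = 0 + \left(70 + 180\right) = 0 + 250 = 250$)
$\left(-28469 + b\right) \left(27514 + 33157\right) = \left(-28469 + 250\right) \left(27514 + 33157\right) = \left(-28219\right) 60671 = -1712074949$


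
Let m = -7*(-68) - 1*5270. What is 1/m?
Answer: -1/4794 ≈ -0.00020859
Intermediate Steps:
m = -4794 (m = 476 - 5270 = -4794)
1/m = 1/(-4794) = -1/4794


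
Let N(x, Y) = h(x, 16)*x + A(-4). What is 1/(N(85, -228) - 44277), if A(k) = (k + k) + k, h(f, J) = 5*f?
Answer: -1/8164 ≈ -0.00012249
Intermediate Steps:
A(k) = 3*k (A(k) = 2*k + k = 3*k)
N(x, Y) = -12 + 5*x² (N(x, Y) = (5*x)*x + 3*(-4) = 5*x² - 12 = -12 + 5*x²)
1/(N(85, -228) - 44277) = 1/((-12 + 5*85²) - 44277) = 1/((-12 + 5*7225) - 44277) = 1/((-12 + 36125) - 44277) = 1/(36113 - 44277) = 1/(-8164) = -1/8164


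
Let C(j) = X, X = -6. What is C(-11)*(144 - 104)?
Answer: -240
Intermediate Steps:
C(j) = -6
C(-11)*(144 - 104) = -6*(144 - 104) = -6*40 = -240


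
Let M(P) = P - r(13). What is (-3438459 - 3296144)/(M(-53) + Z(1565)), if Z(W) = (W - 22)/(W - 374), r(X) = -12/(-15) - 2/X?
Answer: 521359291245/4052722 ≈ 1.2864e+5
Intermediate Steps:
r(X) = 4/5 - 2/X (r(X) = -12*(-1/15) - 2/X = 4/5 - 2/X)
Z(W) = (-22 + W)/(-374 + W)
M(P) = -42/65 + P (M(P) = P - (4/5 - 2/13) = P - 1*42/65 = P - 42/65 = -42/65 + P)
(-3438459 - 3296144)/(M(-53) + Z(1565)) = (-3438459 - 3296144)/((-42/65 - 53) + (-22 + 1565)/(-374 + 1565)) = -6734603/(-3487/65 + 1543/1191) = -6734603/(-4052722/77415) = -6734603*(-77415/4052722) = 521359291245/4052722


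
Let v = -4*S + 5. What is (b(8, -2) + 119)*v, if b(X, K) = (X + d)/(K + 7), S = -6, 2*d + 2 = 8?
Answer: 17574/5 ≈ 3514.8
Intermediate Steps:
d = 3 (d = -1 + (½)*8 = -1 + 4 = 3)
b(X, K) = (3 + X)/(7 + K) (b(X, K) = (X + 3)/(K + 7) = (3 + X)/(7 + K))
v = 29 (v = -4*(-6) + 5 = 24 + 5 = 29)
(b(8, -2) + 119)*v = ((3 + 8)/(7 - 2) + 119)*29 = (11/5 + 119)*29 = (606/5)*29 = 17574/5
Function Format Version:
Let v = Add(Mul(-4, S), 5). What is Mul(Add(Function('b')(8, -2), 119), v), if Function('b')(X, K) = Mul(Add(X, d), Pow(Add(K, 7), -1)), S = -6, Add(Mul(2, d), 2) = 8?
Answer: Rational(17574, 5) ≈ 3514.8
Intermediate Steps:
d = 3 (d = Add(-1, Mul(Rational(1, 2), 8)) = Add(-1, 4) = 3)
Function('b')(X, K) = Mul(Pow(Add(7, K), -1), Add(3, X)) (Function('b')(X, K) = Mul(Add(X, 3), Pow(Add(K, 7), -1)) = Mul(Add(3, X), Pow(Add(7, K), -1)) = Mul(Pow(Add(7, K), -1), Add(3, X)))
v = 29 (v = Add(Mul(-4, -6), 5) = Add(24, 5) = 29)
Mul(Add(Function('b')(8, -2), 119), v) = Mul(Add(Mul(Pow(Add(7, -2), -1), Add(3, 8)), 119), 29) = Mul(Add(Mul(Pow(5, -1), 11), 119), 29) = Mul(Add(Mul(Rational(1, 5), 11), 119), 29) = Mul(Add(Rational(11, 5), 119), 29) = Mul(Rational(606, 5), 29) = Rational(17574, 5)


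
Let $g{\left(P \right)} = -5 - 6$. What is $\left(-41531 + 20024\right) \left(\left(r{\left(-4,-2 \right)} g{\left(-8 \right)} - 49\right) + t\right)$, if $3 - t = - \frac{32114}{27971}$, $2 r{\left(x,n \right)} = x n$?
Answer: $\frac{53450830932}{27971} \approx 1.9109 \cdot 10^{6}$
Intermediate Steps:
$g{\left(P \right)} = -11$ ($g{\left(P \right)} = -5 - 6 = -11$)
$r{\left(x,n \right)} = \frac{n x}{2}$ ($r{\left(x,n \right)} = \frac{x n}{2} = \frac{n x}{2}$)
$t = \frac{116027}{27971}$ ($t = 3 - - \frac{32114}{27971} = 3 + \frac{32114}{27971} = \frac{116027}{27971} \approx 4.1481$)
$\left(-41531 + 20024\right) \left(\left(r{\left(-4,-2 \right)} g{\left(-8 \right)} - 49\right) + t\right) = \left(-41531 + 20024\right) \left(\left(\frac{1}{2} \left(-2\right) \left(-4\right) \left(-11\right) - 49\right) + \frac{116027}{27971}\right) = - 21507 \left(\left(4 \left(-11\right) - 49\right) + \frac{116027}{27971}\right) = - 21507 \left(\left(-44 - 49\right) + \frac{116027}{27971}\right) = - 21507 \left(-93 + \frac{116027}{27971}\right) = \left(-21507\right) \left(- \frac{2485276}{27971}\right) = \frac{53450830932}{27971}$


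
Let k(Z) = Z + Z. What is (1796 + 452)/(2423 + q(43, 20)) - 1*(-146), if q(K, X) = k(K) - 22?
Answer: 365350/2487 ≈ 146.90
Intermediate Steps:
k(Z) = 2*Z
q(K, X) = -22 + 2*K (q(K, X) = 2*K - 22 = -22 + 2*K)
(1796 + 452)/(2423 + q(43, 20)) - 1*(-146) = (1796 + 452)/(2423 + (-22 + 2*43)) - 1*(-146) = 2248/(2423 + (-22 + 86)) + 146 = 2248/(2423 + 64) + 146 = 2248/2487 + 146 = 365350/2487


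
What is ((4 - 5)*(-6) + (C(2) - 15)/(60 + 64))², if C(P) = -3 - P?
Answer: 32761/961 ≈ 34.091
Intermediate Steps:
((4 - 5)*(-6) + (C(2) - 15)/(60 + 64))² = ((4 - 5)*(-6) + ((-3 - 1*2) - 15)/(60 + 64))² = (-1*(-6) + ((-3 - 2) - 15)/124)² = (6 + (-5 - 15)*(1/124))² = (6 - 20*1/124)² = (6 - 5/31)² = (181/31)² = 32761/961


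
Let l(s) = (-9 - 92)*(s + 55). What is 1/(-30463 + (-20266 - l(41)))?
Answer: -1/41033 ≈ -2.4371e-5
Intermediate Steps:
l(s) = -5555 - 101*s (l(s) = -101*(55 + s) = -5555 - 101*s)
1/(-30463 + (-20266 - l(41))) = 1/(-30463 + (-20266 - (-5555 - 101*41))) = 1/(-30463 + (-20266 - (-5555 - 4141))) = 1/(-30463 + (-20266 - 1*(-9696))) = 1/(-30463 + (-20266 + 9696)) = 1/(-30463 - 10570) = 1/(-41033) = -1/41033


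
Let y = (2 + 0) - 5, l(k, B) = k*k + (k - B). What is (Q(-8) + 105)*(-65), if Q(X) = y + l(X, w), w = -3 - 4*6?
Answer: -12025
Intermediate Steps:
w = -27 (w = -3 - 24 = -27)
l(k, B) = k + k**2 - B (l(k, B) = k**2 + (k - B) = k + k**2 - B)
y = -3 (y = 2 - 5 = -3)
Q(X) = 24 + X + X**2 (Q(X) = -3 + (X + X**2 - 1*(-27)) = -3 + (X + X**2 + 27) = -3 + (27 + X + X**2) = 24 + X + X**2)
(Q(-8) + 105)*(-65) = ((24 - 8 + (-8)**2) + 105)*(-65) = ((24 - 8 + 64) + 105)*(-65) = (80 + 105)*(-65) = 185*(-65) = -12025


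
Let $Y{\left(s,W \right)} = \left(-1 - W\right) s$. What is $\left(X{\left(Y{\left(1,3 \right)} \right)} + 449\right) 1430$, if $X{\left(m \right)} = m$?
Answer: $636350$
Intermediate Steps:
$Y{\left(s,W \right)} = s \left(-1 - W\right)$
$\left(X{\left(Y{\left(1,3 \right)} \right)} + 449\right) 1430 = \left(\left(-1\right) 1 \left(1 + 3\right) + 449\right) 1430 = \left(\left(-1\right) 1 \cdot 4 + 449\right) 1430 = \left(-4 + 449\right) 1430 = 445 \cdot 1430 = 636350$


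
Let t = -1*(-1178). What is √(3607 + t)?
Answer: √4785 ≈ 69.174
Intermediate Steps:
t = 1178
√(3607 + t) = √(3607 + 1178) = √4785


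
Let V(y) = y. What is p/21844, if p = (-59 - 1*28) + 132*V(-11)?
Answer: -1539/21844 ≈ -0.070454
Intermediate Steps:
p = -1539 (p = (-59 - 1*28) + 132*(-11) = (-59 - 28) - 1452 = -87 - 1452 = -1539)
p/21844 = -1539/21844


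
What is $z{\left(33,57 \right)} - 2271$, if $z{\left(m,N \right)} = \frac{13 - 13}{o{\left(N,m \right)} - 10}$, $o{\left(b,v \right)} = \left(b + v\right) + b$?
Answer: $-2271$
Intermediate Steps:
$o{\left(b,v \right)} = v + 2 b$
$z{\left(m,N \right)} = 0$ ($z{\left(m,N \right)} = \frac{13 - 13}{\left(m + 2 N\right) - 10} = \frac{0}{-10 + m + 2 N} = 0$)
$z{\left(33,57 \right)} - 2271 = 0 - 2271 = -2271$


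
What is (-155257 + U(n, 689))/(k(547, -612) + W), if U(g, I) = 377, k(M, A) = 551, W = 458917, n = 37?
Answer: -38720/114867 ≈ -0.33709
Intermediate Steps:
(-155257 + U(n, 689))/(k(547, -612) + W) = (-155257 + 377)/(551 + 458917) = -154880/459468 = -154880*1/459468 = -38720/114867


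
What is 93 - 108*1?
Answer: -15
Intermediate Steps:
93 - 108*1 = 93 - 108 = -15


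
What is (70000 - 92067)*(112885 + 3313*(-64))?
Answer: 2187876849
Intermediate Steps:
(70000 - 92067)*(112885 + 3313*(-64)) = -22067*(112885 - 212032) = -22067*(-99147) = 2187876849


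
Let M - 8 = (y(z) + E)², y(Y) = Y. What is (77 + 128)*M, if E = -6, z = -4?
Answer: 22140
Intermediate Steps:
M = 108 (M = 8 + (-4 - 6)² = 8 + (-10)² = 8 + 100 = 108)
(77 + 128)*M = (77 + 128)*108 = 205*108 = 22140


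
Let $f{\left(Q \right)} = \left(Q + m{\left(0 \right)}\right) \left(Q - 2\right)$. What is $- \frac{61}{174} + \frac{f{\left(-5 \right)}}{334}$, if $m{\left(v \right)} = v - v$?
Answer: $- \frac{3571}{14529} \approx -0.24578$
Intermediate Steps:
$m{\left(v \right)} = 0$
$f{\left(Q \right)} = Q \left(-2 + Q\right)$ ($f{\left(Q \right)} = \left(Q + 0\right) \left(Q - 2\right) = Q \left(-2 + Q\right)$)
$- \frac{61}{174} + \frac{f{\left(-5 \right)}}{334} = - \frac{61}{174} + \frac{\left(-5\right) \left(-2 - 5\right)}{334} = \left(-61\right) \frac{1}{174} + \left(-5\right) \left(-7\right) \frac{1}{334} = - \frac{61}{174} + 35 \cdot \frac{1}{334} = - \frac{61}{174} + \frac{35}{334} = - \frac{3571}{14529}$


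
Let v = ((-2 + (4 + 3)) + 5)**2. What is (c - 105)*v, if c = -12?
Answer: -11700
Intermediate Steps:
v = 100 (v = ((-2 + 7) + 5)**2 = (5 + 5)**2 = 10**2 = 100)
(c - 105)*v = (-12 - 105)*100 = -117*100 = -11700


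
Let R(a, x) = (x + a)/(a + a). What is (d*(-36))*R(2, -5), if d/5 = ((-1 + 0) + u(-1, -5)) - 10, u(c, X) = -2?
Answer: -1755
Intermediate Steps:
R(a, x) = (a + x)/(2*a) (R(a, x) = (a + x)/((2*a)) = (a + x)*(1/(2*a)) = (a + x)/(2*a))
d = -65 (d = 5*(((-1 + 0) - 2) - 10) = 5*((-1 - 2) - 10) = 5*(-3 - 10) = 5*(-13) = -65)
(d*(-36))*R(2, -5) = (-65*(-36))*((1/2)*(2 - 5)/2) = 2340*((1/2)*(1/2)*(-3)) = 2340*(-3/4) = -1755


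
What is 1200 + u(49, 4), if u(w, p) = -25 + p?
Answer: 1179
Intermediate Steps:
1200 + u(49, 4) = 1200 + (-25 + 4) = 1200 - 21 = 1179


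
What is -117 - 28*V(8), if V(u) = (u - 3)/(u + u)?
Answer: -503/4 ≈ -125.75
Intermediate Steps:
V(u) = (-3 + u)/(2*u) (V(u) = (-3 + u)/((2*u)) = (-3 + u)*(1/(2*u)) = (-3 + u)/(2*u))
-117 - 28*V(8) = -117 - 14*(-3 + 8)/8 = -117 - 14*5/8 = -117 - 28*5/16 = -117 - 35/4 = -503/4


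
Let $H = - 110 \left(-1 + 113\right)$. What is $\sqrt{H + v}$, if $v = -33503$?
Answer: $i \sqrt{45823} \approx 214.06 i$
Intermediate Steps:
$H = -12320$ ($H = \left(-110\right) 112 = -12320$)
$\sqrt{H + v} = \sqrt{-12320 - 33503} = \sqrt{-45823} = i \sqrt{45823}$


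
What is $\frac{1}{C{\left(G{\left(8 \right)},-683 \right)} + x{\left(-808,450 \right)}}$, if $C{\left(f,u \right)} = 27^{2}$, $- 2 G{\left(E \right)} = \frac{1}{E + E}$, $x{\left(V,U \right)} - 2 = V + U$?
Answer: $\frac{1}{373} \approx 0.002681$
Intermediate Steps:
$x{\left(V,U \right)} = 2 + U + V$ ($x{\left(V,U \right)} = 2 + \left(V + U\right) = 2 + \left(U + V\right) = 2 + U + V$)
$G{\left(E \right)} = - \frac{1}{4 E}$ ($G{\left(E \right)} = - \frac{1}{2 \left(E + E\right)} = - \frac{1}{2 \cdot 2 E} = - \frac{\frac{1}{2} \frac{1}{E}}{2} = - \frac{1}{4 E}$)
$C{\left(f,u \right)} = 729$
$\frac{1}{C{\left(G{\left(8 \right)},-683 \right)} + x{\left(-808,450 \right)}} = \frac{1}{729 + \left(2 + 450 - 808\right)} = \frac{1}{729 - 356} = \frac{1}{373}$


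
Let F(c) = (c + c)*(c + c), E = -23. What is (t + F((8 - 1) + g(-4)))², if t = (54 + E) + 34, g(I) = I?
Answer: 10201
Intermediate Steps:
F(c) = 4*c² (F(c) = (2*c)*(2*c) = 4*c²)
t = 65 (t = (54 - 23) + 34 = 31 + 34 = 65)
(t + F((8 - 1) + g(-4)))² = (65 + 4*((8 - 1) - 4)²)² = (65 + 4*(7 - 4)²)² = (65 + 4*3²)² = (65 + 4*9)² = (65 + 36)² = 101² = 10201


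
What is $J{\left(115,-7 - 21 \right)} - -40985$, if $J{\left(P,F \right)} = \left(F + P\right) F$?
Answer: $38549$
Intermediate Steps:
$J{\left(P,F \right)} = F \left(F + P\right)$
$J{\left(115,-7 - 21 \right)} - -40985 = \left(-7 - 21\right) \left(\left(-7 - 21\right) + 115\right) - -40985 = \left(-7 - 21\right) \left(\left(-7 - 21\right) + 115\right) + 40985 = - 28 \left(-28 + 115\right) + 40985 = \left(-28\right) 87 + 40985 = -2436 + 40985 = 38549$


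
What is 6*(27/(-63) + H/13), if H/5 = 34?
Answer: 6906/91 ≈ 75.890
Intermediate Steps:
H = 170 (H = 5*34 = 170)
6*(27/(-63) + H/13) = 6*(27/(-63) + 170/13) = 6*(27*(-1/63) + 170*(1/13)) = 6*(-3/7 + 170/13) = 6*(1151/91) = 6906/91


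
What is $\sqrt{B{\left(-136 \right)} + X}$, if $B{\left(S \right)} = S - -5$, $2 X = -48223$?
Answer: $\frac{i \sqrt{96970}}{2} \approx 155.7 i$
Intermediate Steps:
$X = - \frac{48223}{2}$ ($X = \frac{1}{2} \left(-48223\right) = - \frac{48223}{2} \approx -24112.0$)
$B{\left(S \right)} = 5 + S$ ($B{\left(S \right)} = S + 5 = 5 + S$)
$\sqrt{B{\left(-136 \right)} + X} = \sqrt{\left(5 - 136\right) - \frac{48223}{2}} = \sqrt{-131 - \frac{48223}{2}} = \sqrt{- \frac{48485}{2}} = \frac{i \sqrt{96970}}{2}$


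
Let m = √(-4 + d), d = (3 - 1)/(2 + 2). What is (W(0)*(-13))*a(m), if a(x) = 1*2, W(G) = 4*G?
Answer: 0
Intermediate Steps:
d = ½ (d = 2/4 = 2*(¼) = ½ ≈ 0.50000)
m = I*√14/2 (m = √(-4 + ½) = √(-7/2) = I*√14/2 ≈ 1.8708*I)
a(x) = 2
(W(0)*(-13))*a(m) = ((4*0)*(-13))*2 = (0*(-13))*2 = 0*2 = 0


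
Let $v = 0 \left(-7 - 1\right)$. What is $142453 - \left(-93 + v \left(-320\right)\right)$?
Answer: $142546$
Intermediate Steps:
$v = 0$ ($v = 0 \left(-8\right) = 0$)
$142453 - \left(-93 + v \left(-320\right)\right) = 142453 - \left(-93 + 0 \left(-320\right)\right) = 142453 - \left(-93 + 0\right) = 142453 - -93 = 142453 + 93 = 142546$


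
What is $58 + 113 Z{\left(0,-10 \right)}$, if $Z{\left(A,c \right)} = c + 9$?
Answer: $-55$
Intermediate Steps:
$Z{\left(A,c \right)} = 9 + c$
$58 + 113 Z{\left(0,-10 \right)} = 58 + 113 \left(9 - 10\right) = 58 + 113 \left(-1\right) = 58 - 113 = -55$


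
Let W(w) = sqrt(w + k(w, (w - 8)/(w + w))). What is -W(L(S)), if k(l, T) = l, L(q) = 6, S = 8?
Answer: -2*sqrt(3) ≈ -3.4641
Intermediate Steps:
W(w) = sqrt(2)*sqrt(w) (W(w) = sqrt(w + w) = sqrt(2*w) = sqrt(2)*sqrt(w))
-W(L(S)) = -sqrt(2)*sqrt(6) = -2*sqrt(3)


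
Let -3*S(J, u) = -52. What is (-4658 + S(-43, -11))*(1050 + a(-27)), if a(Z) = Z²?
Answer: -8255746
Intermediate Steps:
S(J, u) = 52/3 (S(J, u) = -⅓*(-52) = 52/3)
(-4658 + S(-43, -11))*(1050 + a(-27)) = (-4658 + 52/3)*(1050 + (-27)²) = -13922*(1050 + 729)/3 = -13922/3*1779 = -8255746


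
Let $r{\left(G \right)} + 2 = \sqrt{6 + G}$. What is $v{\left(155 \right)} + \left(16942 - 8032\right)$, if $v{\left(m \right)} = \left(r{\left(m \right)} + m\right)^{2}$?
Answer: $32480 + 306 \sqrt{161} \approx 36363.0$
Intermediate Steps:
$r{\left(G \right)} = -2 + \sqrt{6 + G}$
$v{\left(m \right)} = \left(-2 + m + \sqrt{6 + m}\right)^{2}$ ($v{\left(m \right)} = \left(\left(-2 + \sqrt{6 + m}\right) + m\right)^{2} = \left(-2 + m + \sqrt{6 + m}\right)^{2}$)
$v{\left(155 \right)} + \left(16942 - 8032\right) = \left(-2 + 155 + \sqrt{6 + 155}\right)^{2} + \left(16942 - 8032\right) = \left(-2 + 155 + \sqrt{161}\right)^{2} + \left(16942 - 8032\right) = \left(153 + \sqrt{161}\right)^{2} + 8910 = 8910 + \left(153 + \sqrt{161}\right)^{2}$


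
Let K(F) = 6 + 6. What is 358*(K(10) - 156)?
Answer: -51552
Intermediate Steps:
K(F) = 12
358*(K(10) - 156) = 358*(12 - 156) = 358*(-144) = -51552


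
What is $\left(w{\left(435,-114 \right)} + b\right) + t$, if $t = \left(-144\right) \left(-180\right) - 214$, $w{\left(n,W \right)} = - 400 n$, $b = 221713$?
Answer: $73419$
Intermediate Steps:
$t = 25706$ ($t = 25920 - 214 = 25706$)
$\left(w{\left(435,-114 \right)} + b\right) + t = \left(\left(-400\right) 435 + 221713\right) + 25706 = \left(-174000 + 221713\right) + 25706 = 47713 + 25706 = 73419$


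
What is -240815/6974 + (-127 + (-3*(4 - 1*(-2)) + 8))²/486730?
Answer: -29270247486/848613755 ≈ -34.492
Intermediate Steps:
-240815/6974 + (-127 + (-3*(4 - 1*(-2)) + 8))²/486730 = -240815*1/6974 + (-127 + (-3*(4 + 2) + 8))²*(1/486730) = -240815/6974 + (-127 + (-3*6 + 8))²*(1/486730) = -240815/6974 + (-127 + (-18 + 8))²*(1/486730) = -240815/6974 + (-127 - 10)²*(1/486730) = -240815/6974 + (-137)²*(1/486730) = -240815/6974 + 18769*(1/486730) = -240815/6974 + 18769/486730 = -29270247486/848613755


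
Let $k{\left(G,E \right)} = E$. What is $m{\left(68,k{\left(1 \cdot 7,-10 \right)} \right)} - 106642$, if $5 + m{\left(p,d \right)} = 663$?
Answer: $-105984$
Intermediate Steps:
$m{\left(p,d \right)} = 658$ ($m{\left(p,d \right)} = -5 + 663 = 658$)
$m{\left(68,k{\left(1 \cdot 7,-10 \right)} \right)} - 106642 = 658 - 106642 = -105984$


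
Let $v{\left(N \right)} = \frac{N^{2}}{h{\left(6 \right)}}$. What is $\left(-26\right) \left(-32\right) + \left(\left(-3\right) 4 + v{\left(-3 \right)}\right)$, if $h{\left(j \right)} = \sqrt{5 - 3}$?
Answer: $820 + \frac{9 \sqrt{2}}{2} \approx 826.36$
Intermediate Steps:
$h{\left(j \right)} = \sqrt{2}$
$v{\left(N \right)} = \frac{\sqrt{2} N^{2}}{2}$ ($v{\left(N \right)} = \frac{N^{2}}{\sqrt{2}} = N^{2} \frac{\sqrt{2}}{2} = \frac{\sqrt{2} N^{2}}{2}$)
$\left(-26\right) \left(-32\right) + \left(\left(-3\right) 4 + v{\left(-3 \right)}\right) = \left(-26\right) \left(-32\right) - \left(12 - \frac{\sqrt{2} \left(-3\right)^{2}}{2}\right) = 832 - \left(12 - \frac{1}{2} \sqrt{2} \cdot 9\right) = 832 - \left(12 - \frac{9 \sqrt{2}}{2}\right) = 820 + \frac{9 \sqrt{2}}{2}$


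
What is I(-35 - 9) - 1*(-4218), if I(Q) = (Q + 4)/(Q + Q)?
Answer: 46403/11 ≈ 4218.5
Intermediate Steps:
I(Q) = (4 + Q)/(2*Q) (I(Q) = (4 + Q)/((2*Q)) = (4 + Q)*(1/(2*Q)) = (4 + Q)/(2*Q))
I(-35 - 9) - 1*(-4218) = (4 + (-35 - 9))/(2*(-35 - 9)) - 1*(-4218) = (1/2)*(4 - 44)/(-44) + 4218 = (1/2)*(-1/44)*(-40) + 4218 = 5/11 + 4218 = 46403/11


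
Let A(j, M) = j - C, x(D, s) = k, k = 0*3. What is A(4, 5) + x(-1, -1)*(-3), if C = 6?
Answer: -2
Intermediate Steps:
k = 0
x(D, s) = 0
A(j, M) = -6 + j (A(j, M) = j - 1*6 = j - 6 = -6 + j)
A(4, 5) + x(-1, -1)*(-3) = (-6 + 4) + 0*(-3) = -2 + 0 = -2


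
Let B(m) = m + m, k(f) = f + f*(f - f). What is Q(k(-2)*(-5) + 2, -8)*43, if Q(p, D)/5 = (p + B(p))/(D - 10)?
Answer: -430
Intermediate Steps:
k(f) = f (k(f) = f + f*0 = f + 0 = f)
B(m) = 2*m
Q(p, D) = 15*p/(-10 + D) (Q(p, D) = 5*((p + 2*p)/(D - 10)) = 5*((3*p)/(-10 + D)) = 5*(3*p/(-10 + D)) = 15*p/(-10 + D))
Q(k(-2)*(-5) + 2, -8)*43 = (15*(-2*(-5) + 2)/(-10 - 8))*43 = (15*(10 + 2)/(-18))*43 = (15*12*(-1/18))*43 = -10*43 = -430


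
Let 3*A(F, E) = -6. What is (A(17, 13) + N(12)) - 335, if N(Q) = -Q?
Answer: -349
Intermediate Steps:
A(F, E) = -2 (A(F, E) = (1/3)*(-6) = -2)
(A(17, 13) + N(12)) - 335 = (-2 - 1*12) - 335 = (-2 - 12) - 335 = -14 - 335 = -349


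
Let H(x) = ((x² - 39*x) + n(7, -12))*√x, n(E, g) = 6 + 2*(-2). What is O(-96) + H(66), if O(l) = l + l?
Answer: -192 + 1784*√66 ≈ 14301.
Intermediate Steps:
n(E, g) = 2 (n(E, g) = 6 - 4 = 2)
O(l) = 2*l
H(x) = √x*(2 + x² - 39*x) (H(x) = ((x² - 39*x) + 2)*√x = (2 + x² - 39*x)*√x = √x*(2 + x² - 39*x))
O(-96) + H(66) = 2*(-96) + √66*(2 + 66² - 39*66) = -192 + √66*(2 + 4356 - 2574) = -192 + √66*1784 = -192 + 1784*√66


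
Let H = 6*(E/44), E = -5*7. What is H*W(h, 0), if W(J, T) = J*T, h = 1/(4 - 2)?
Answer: 0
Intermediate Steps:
E = -35
h = 1/2 ≈ 0.50000
H = -105/22 (H = 6*(-35/44) = -105/22 ≈ -4.7727)
H*W(h, 0) = -105*0/44 = -105/22*0 = 0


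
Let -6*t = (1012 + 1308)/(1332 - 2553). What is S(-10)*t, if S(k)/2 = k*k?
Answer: 232000/3663 ≈ 63.336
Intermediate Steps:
S(k) = 2*k² (S(k) = 2*(k*k) = 2*k²)
t = 1160/3663 (t = -(1012 + 1308)/(6*(1332 - 2553)) = -1160/(3*(-1221)) = -1160*(-1)/(3*1221) = -⅙*(-2320/1221) = 1160/3663 ≈ 0.31668)
S(-10)*t = (2*(-10)²)*(1160/3663) = (2*100)*(1160/3663) = 200*(1160/3663) = 232000/3663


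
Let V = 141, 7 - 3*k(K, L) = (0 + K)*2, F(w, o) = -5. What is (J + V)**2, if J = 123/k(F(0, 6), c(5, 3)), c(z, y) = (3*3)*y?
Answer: 7650756/289 ≈ 26473.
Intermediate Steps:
c(z, y) = 9*y
k(K, L) = 7/3 - 2*K/3 (k(K, L) = 7/3 - (0 + K)*2/3 = 7/3 - K*2/3 = 7/3 - 2*K/3)
J = 369/17 (J = 123/(7/3 - 2/3*(-5)) = 123/(7/3 + 10/3) = 123/(17/3) = 123*(3/17) = 369/17 ≈ 21.706)
(J + V)**2 = (369/17 + 141)**2 = (2766/17)**2 = 7650756/289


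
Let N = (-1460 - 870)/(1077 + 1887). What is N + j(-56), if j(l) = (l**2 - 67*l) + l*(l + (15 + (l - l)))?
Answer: 13609523/1482 ≈ 9183.2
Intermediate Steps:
N = -1165/1482 (N = -2330/2964 = -2330*1/2964 = -1165/1482 ≈ -0.78610)
j(l) = l**2 - 67*l + l*(15 + l) (j(l) = (l**2 - 67*l) + l*(l + (15 + 0)) = (l**2 - 67*l) + l*(l + 15) = (l**2 - 67*l) + l*(15 + l) = l**2 - 67*l + l*(15 + l))
N + j(-56) = -1165/1482 + 2*(-56)*(-26 - 56) = -1165/1482 + 2*(-56)*(-82) = -1165/1482 + 9184 = 13609523/1482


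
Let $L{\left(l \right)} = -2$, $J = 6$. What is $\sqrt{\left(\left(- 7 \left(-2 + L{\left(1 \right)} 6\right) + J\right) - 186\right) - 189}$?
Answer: $i \sqrt{271} \approx 16.462 i$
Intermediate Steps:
$\sqrt{\left(\left(- 7 \left(-2 + L{\left(1 \right)} 6\right) + J\right) - 186\right) - 189} = \sqrt{\left(\left(- 7 \left(-2 - 12\right) + 6\right) - 186\right) - 189} = \sqrt{\left(\left(\left(-7\right) \left(-14\right) + 6\right) - 186\right) - 189} = \sqrt{\left(\left(98 + 6\right) - 186\right) - 189} = \sqrt{\left(104 - 186\right) - 189} = \sqrt{-82 - 189} = \sqrt{-271} = i \sqrt{271}$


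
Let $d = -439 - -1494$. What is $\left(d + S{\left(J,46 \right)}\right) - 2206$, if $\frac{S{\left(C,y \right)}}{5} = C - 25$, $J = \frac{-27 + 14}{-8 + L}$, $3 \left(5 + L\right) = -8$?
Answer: $- \frac{59777}{47} \approx -1271.9$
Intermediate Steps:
$L = - \frac{23}{3}$ ($L = -5 + \frac{1}{3} \left(-8\right) = -5 - \frac{8}{3} = - \frac{23}{3} \approx -7.6667$)
$J = \frac{39}{47}$ ($J = \frac{-27 + 14}{-8 - \frac{23}{3}} = - \frac{13}{- \frac{47}{3}} = \left(-13\right) \left(- \frac{3}{47}\right) = \frac{39}{47} \approx 0.82979$)
$S{\left(C,y \right)} = -125 + 5 C$ ($S{\left(C,y \right)} = 5 \left(C - 25\right) = 5 \left(-25 + C\right) = -125 + 5 C$)
$d = 1055$ ($d = -439 + 1494 = 1055$)
$\left(d + S{\left(J,46 \right)}\right) - 2206 = \left(1055 + \left(-125 + 5 \cdot \frac{39}{47}\right)\right) - 2206 = \left(1055 + \left(-125 + \frac{195}{47}\right)\right) - 2206 = \left(1055 - \frac{5680}{47}\right) - 2206 = \frac{43905}{47} - 2206 = - \frac{59777}{47}$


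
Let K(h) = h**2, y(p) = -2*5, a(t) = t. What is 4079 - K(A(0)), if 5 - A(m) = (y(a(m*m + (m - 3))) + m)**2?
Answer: -4946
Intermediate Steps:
y(p) = -10
A(m) = 5 - (-10 + m)**2
4079 - K(A(0)) = 4079 - (5 - (-10 + 0)**2)**2 = 4079 - (5 - 1*(-10)**2)**2 = 4079 - (5 - 1*100)**2 = 4079 - (5 - 100)**2 = 4079 - 1*(-95)**2 = 4079 - 1*9025 = 4079 - 9025 = -4946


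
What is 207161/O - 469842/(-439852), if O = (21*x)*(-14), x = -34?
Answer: 3422025743/157027164 ≈ 21.793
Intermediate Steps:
O = 9996 (O = (21*(-34))*(-14) = -714*(-14) = 9996)
207161/O - 469842/(-439852) = 207161/9996 - 469842/(-439852) = 207161*(1/9996) - 469842*(-1/439852) = 207161/9996 + 234921/219926 = 3422025743/157027164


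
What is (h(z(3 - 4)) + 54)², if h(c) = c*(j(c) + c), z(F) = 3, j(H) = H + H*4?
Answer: 11664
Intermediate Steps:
j(H) = 5*H (j(H) = H + 4*H = 5*H)
h(c) = 6*c² (h(c) = c*(5*c + c) = c*(6*c) = 6*c²)
(h(z(3 - 4)) + 54)² = (6*3² + 54)² = (6*9 + 54)² = (54 + 54)² = 108² = 11664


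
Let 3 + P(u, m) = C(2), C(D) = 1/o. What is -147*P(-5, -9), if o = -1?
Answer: 588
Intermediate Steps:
C(D) = -1 (C(D) = 1/(-1) = -1)
P(u, m) = -4 (P(u, m) = -3 - 1 = -4)
-147*P(-5, -9) = -147*(-4) = 588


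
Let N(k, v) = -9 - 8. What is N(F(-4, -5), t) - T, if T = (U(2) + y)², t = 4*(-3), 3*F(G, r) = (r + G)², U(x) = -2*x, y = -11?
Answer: -242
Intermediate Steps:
F(G, r) = (G + r)²/3 (F(G, r) = (r + G)²/3 = (G + r)²/3)
t = -12
N(k, v) = -17
T = 225 (T = (-2*2 - 11)² = (-4 - 11)² = (-15)² = 225)
N(F(-4, -5), t) - T = -17 - 1*225 = -17 - 225 = -242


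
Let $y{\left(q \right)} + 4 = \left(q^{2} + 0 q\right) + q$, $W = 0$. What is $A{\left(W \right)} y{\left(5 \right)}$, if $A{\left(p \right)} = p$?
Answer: $0$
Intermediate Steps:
$y{\left(q \right)} = -4 + q + q^{2}$ ($y{\left(q \right)} = -4 + \left(\left(q^{2} + 0 q\right) + q\right) = -4 + \left(\left(q^{2} + 0\right) + q\right) = -4 + \left(q^{2} + q\right) = -4 + \left(q + q^{2}\right) = -4 + q + q^{2}$)
$A{\left(W \right)} y{\left(5 \right)} = 0 \left(-4 + 5 + 5^{2}\right) = 0 \left(-4 + 5 + 25\right) = 0 \cdot 26 = 0$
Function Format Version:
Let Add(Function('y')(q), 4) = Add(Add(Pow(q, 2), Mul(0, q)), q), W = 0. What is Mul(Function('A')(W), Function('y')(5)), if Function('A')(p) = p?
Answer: 0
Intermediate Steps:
Function('y')(q) = Add(-4, q, Pow(q, 2)) (Function('y')(q) = Add(-4, Add(Add(Pow(q, 2), Mul(0, q)), q)) = Add(-4, Add(Add(Pow(q, 2), 0), q)) = Add(-4, Add(Pow(q, 2), q)) = Add(-4, Add(q, Pow(q, 2))) = Add(-4, q, Pow(q, 2)))
Mul(Function('A')(W), Function('y')(5)) = Mul(0, Add(-4, 5, Pow(5, 2))) = Mul(0, Add(-4, 5, 25)) = Mul(0, 26) = 0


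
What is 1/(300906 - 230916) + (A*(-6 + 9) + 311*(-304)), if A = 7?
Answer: -6615664769/69990 ≈ -94523.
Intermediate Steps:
1/(300906 - 230916) + (A*(-6 + 9) + 311*(-304)) = 1/(300906 - 230916) + (7*(-6 + 9) + 311*(-304)) = 1/69990 + (7*3 - 94544) = 1/69990 + (21 - 94544) = 1/69990 - 94523 = -6615664769/69990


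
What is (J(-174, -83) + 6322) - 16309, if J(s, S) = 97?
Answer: -9890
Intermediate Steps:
(J(-174, -83) + 6322) - 16309 = (97 + 6322) - 16309 = 6419 - 16309 = -9890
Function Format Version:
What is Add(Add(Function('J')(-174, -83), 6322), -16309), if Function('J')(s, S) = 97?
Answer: -9890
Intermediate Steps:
Add(Add(Function('J')(-174, -83), 6322), -16309) = Add(Add(97, 6322), -16309) = Add(6419, -16309) = -9890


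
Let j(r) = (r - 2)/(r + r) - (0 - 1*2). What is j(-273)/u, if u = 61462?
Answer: 1367/33558252 ≈ 4.0735e-5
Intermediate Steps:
j(r) = 2 + (-2 + r)/(2*r) (j(r) = (-2 + r)/((2*r)) - (0 - 2) = (-2 + r)*(1/(2*r)) - 1*(-2) = (-2 + r)/(2*r) + 2 = 2 + (-2 + r)/(2*r))
j(-273)/u = (5/2 - 1/(-273))/61462 = (5/2 - 1*(-1/273))*(1/61462) = (5/2 + 1/273)*(1/61462) = (1367/546)*(1/61462) = 1367/33558252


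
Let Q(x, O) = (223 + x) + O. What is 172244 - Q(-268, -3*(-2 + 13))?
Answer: 172322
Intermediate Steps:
Q(x, O) = 223 + O + x
172244 - Q(-268, -3*(-2 + 13)) = 172244 - (223 - 3*(-2 + 13) - 268) = 172244 - (223 - 3*11 - 268) = 172244 - (223 - 33 - 268) = 172244 - 1*(-78) = 172244 + 78 = 172322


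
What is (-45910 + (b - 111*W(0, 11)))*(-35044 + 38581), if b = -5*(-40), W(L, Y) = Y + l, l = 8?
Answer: -169135803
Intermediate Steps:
W(L, Y) = 8 + Y (W(L, Y) = Y + 8 = 8 + Y)
b = 200
(-45910 + (b - 111*W(0, 11)))*(-35044 + 38581) = (-45910 + (200 - 111*(8 + 11)))*(-35044 + 38581) = (-45910 + (200 - 111*19))*3537 = (-45910 + (200 - 2109))*3537 = (-45910 - 1909)*3537 = -47819*3537 = -169135803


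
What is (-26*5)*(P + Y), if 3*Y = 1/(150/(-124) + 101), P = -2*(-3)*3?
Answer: -43440800/18561 ≈ -2340.4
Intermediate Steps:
P = 18 (P = 6*3 = 18)
Y = 62/18561 (Y = 1/(3*(150/(-124) + 101)) = 1/(3*(150*(-1/124) + 101)) = 1/(3*(-75/62 + 101)) = 1/(3*(6187/62)) = (⅓)*(62/6187) = 62/18561 ≈ 0.0033403)
(-26*5)*(P + Y) = (-26*5)*(18 + 62/18561) = -130*334160/18561 = -43440800/18561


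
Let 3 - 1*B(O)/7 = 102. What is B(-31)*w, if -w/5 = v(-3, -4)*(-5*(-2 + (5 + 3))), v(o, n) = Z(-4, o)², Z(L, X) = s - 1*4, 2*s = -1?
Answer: -4209975/2 ≈ -2.1050e+6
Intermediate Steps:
s = -½ (s = (½)*(-1) = -½ ≈ -0.50000)
B(O) = -693 (B(O) = 21 - 7*102 = 21 - 714 = -693)
Z(L, X) = -9/2 (Z(L, X) = -½ - 1*4 = -½ - 4 = -9/2)
v(o, n) = 81/4 (v(o, n) = (-9/2)² = 81/4)
w = 6075/2 (w = -405*(-5*(-2 + (5 + 3)))/4 = -405*(-5*(-2 + 8))/4 = -405*(-5*6)/4 = -405*(-30)/4 = -5*(-1215/2) = 6075/2 ≈ 3037.5)
B(-31)*w = -693*6075/2 = -4209975/2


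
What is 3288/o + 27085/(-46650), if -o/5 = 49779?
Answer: -30643139/51604230 ≈ -0.59381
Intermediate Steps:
o = -248895 (o = -5*49779 = -248895)
3288/o + 27085/(-46650) = 3288/(-248895) + 27085/(-46650) = 3288*(-1/248895) + 27085*(-1/46650) = -1096/82965 - 5417/9330 = -30643139/51604230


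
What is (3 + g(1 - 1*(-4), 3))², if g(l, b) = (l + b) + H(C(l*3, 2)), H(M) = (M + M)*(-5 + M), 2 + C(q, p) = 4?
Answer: 1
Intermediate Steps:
C(q, p) = 2 (C(q, p) = -2 + 4 = 2)
H(M) = 2*M*(-5 + M) (H(M) = (2*M)*(-5 + M) = 2*M*(-5 + M))
g(l, b) = -12 + b + l (g(l, b) = (l + b) + 2*2*(-5 + 2) = (b + l) + 2*2*(-3) = (b + l) - 12 = -12 + b + l)
(3 + g(1 - 1*(-4), 3))² = (3 + (-12 + 3 + (1 - 1*(-4))))² = (3 + (-12 + 3 + (1 + 4)))² = (3 + (-12 + 3 + 5))² = (3 - 4)² = (-1)² = 1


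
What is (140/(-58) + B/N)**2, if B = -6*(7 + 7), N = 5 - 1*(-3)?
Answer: 561001/3364 ≈ 166.77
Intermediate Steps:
N = 8 (N = 5 + 3 = 8)
B = -84 (B = -6*14 = -84)
(140/(-58) + B/N)**2 = (140/(-58) - 84/8)**2 = (140*(-1/58) - 84*1/8)**2 = (-70/29 - 21/2)**2 = (-749/58)**2 = 561001/3364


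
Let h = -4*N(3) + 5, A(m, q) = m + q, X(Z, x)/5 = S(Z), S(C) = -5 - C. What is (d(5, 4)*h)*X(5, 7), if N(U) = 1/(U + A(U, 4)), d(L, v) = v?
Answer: -920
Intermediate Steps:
X(Z, x) = -25 - 5*Z (X(Z, x) = 5*(-5 - Z) = -25 - 5*Z)
N(U) = 1/(4 + 2*U) (N(U) = 1/(U + (U + 4)) = 1/(U + (4 + U)) = 1/(4 + 2*U))
h = 23/5 (h = -2/(2 + 3) + 5 = -2/5 + 5 = 23/5 ≈ 4.6000)
(d(5, 4)*h)*X(5, 7) = (4*(23/5))*(-25 - 5*5) = 92*(-25 - 25)/5 = (92/5)*(-50) = -920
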